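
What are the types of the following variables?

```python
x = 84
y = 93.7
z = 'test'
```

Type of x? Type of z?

x is int; z is str

int, str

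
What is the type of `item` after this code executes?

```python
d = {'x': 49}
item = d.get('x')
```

dict.get() returns the value (int) when key is found

int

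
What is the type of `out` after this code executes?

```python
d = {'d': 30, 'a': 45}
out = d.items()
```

dict.items() returns a dict_items view

dict_items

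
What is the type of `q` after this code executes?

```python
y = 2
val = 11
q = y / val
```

int / int always returns float in Python 3 (2 / 11 = 0.181818)

float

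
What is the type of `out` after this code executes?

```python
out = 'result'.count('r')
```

str.count() returns int

int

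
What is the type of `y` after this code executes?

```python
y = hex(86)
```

hex() returns str representation

str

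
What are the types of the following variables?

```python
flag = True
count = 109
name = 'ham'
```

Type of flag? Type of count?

flag is bool; count is int

bool, int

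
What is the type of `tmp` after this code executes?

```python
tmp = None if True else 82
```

Ternary: condition is True, if branch (None) taken → NoneType

NoneType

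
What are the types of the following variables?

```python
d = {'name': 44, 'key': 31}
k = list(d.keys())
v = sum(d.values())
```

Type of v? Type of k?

sum of int values returns int; list(...) returns list

int, list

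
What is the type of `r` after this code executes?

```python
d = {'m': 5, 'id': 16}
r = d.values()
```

.values() returns a dict_values view object

dict_values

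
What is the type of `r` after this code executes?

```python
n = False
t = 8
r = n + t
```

bool + int returns int (False is 0, so 0 + 8 = 8)

int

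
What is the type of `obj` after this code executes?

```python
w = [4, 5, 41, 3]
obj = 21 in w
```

'in' operator returns bool

bool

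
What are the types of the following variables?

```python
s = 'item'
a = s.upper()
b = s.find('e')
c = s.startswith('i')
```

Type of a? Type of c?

str.upper() returns str; str.startswith() returns bool

str, bool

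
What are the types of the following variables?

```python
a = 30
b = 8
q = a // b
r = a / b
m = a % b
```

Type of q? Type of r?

int // int returns int; int / int returns float

int, float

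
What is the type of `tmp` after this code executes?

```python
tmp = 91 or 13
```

'or' returns the first truthy value (91, which is int)

int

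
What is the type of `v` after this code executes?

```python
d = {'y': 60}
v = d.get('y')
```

dict.get() returns the value (int) when key is found

int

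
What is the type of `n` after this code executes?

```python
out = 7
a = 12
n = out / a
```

int / int always returns float in Python 3 (7 / 12 = 0.583333)

float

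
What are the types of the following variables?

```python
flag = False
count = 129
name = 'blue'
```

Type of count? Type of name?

count is int; name is str

int, str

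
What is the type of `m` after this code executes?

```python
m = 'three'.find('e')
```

str.find() returns int (index, or -1)

int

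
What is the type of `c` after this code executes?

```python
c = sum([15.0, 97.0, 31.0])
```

sum() of floats returns float

float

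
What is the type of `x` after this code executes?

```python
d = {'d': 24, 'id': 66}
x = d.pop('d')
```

dict.pop() returns the value (int)

int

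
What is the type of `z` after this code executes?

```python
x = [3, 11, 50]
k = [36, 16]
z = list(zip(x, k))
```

list(zip(...)) returns a list of tuples

list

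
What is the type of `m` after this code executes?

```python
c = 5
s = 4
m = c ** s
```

int ** positive int returns int (5 ** 4 = 625)

int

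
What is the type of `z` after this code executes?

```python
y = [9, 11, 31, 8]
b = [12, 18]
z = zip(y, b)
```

zip() returns a zip iterator object

zip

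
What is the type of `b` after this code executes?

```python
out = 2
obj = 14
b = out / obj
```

int / int always returns float in Python 3 (2 / 14 = 0.142857)

float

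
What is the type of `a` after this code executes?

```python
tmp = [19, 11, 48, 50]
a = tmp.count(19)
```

list.count() returns int

int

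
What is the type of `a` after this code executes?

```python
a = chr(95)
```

chr() returns str (single character)

str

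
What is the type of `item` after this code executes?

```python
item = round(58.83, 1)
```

round() with ndigits arg returns float

float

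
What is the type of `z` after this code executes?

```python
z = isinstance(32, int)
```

isinstance() returns bool

bool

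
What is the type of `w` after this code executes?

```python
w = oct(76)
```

oct() returns str representation

str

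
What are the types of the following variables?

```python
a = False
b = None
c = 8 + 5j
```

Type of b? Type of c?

b is NoneType; c is complex

NoneType, complex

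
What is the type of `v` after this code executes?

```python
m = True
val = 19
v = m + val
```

bool + int returns int (True is 1, so 1 + 19 = 20)

int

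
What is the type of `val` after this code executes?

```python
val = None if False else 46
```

Ternary: condition is False, else branch (46) taken → int

int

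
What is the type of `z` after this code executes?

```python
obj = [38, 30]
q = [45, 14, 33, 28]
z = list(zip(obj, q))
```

list(zip(...)) returns a list of tuples

list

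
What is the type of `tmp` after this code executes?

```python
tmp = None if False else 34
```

Ternary: condition is False, else branch (34) taken → int

int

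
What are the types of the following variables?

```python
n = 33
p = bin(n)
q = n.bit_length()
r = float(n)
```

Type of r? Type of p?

float() returns float; bin() returns str

float, str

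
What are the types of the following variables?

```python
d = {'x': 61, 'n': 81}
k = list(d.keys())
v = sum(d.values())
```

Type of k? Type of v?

list(...) returns list; sum of int values returns int

list, int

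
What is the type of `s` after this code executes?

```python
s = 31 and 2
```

'and' returns the last value when all truthy (2, which is int)

int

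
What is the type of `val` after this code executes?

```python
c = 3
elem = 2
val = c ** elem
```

int ** positive int returns int (3 ** 2 = 9)

int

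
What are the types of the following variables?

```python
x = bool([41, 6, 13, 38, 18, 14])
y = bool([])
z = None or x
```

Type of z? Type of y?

None or <bool> returns the bool; bool() returns bool

bool, bool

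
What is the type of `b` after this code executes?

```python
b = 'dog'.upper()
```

str.upper() returns str

str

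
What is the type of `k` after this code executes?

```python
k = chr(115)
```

chr() returns str (single character)

str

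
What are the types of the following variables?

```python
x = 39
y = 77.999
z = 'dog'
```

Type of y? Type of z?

y is float; z is str

float, str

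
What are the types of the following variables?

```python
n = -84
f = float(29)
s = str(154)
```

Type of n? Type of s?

n is int; s is str

int, str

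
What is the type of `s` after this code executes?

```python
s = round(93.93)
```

round() with no ndigits arg returns int

int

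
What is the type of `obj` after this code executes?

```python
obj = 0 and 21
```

'and' returns the first falsy value (0, which is int)

int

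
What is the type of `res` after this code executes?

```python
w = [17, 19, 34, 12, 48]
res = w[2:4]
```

Slicing a list always returns a list

list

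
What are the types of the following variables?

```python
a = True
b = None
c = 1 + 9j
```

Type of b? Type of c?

b is NoneType; c is complex

NoneType, complex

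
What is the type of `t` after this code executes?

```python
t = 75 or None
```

'or' returns first truthy value (75, int)

int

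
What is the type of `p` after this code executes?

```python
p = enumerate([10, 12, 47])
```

enumerate() returns an enumerate iterator object

enumerate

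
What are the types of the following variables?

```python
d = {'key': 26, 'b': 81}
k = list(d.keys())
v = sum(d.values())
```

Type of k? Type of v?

list(...) returns list; sum of int values returns int

list, int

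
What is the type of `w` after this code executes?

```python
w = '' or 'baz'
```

'or' returns first truthy value ('baz', which is str)

str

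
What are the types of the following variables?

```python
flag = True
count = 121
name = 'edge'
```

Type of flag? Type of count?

flag is bool; count is int

bool, int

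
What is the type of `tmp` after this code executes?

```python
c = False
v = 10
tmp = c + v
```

bool + int returns int (False is 0, so 0 + 10 = 10)

int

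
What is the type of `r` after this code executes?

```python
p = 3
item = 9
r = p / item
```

int / int always returns float in Python 3 (3 / 9 = 0.333333)

float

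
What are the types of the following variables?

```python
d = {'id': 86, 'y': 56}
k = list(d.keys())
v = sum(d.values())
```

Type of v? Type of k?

sum of int values returns int; list(...) returns list

int, list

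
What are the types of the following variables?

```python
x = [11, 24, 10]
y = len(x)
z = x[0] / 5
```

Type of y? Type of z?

len() returns int; int / int returns float

int, float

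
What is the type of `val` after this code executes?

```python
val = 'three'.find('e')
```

str.find() returns int (index, or -1)

int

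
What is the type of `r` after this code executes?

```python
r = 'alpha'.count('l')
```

str.count() returns int

int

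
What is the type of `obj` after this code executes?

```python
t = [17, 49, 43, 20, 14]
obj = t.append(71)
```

list.append() returns None (mutates in place)

NoneType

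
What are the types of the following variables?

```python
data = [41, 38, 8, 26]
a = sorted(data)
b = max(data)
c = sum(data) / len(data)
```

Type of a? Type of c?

sorted() returns list; int / int returns float

list, float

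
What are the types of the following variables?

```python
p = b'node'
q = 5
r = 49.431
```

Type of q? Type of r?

q is int; r is float

int, float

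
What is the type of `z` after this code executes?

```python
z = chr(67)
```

chr() returns str (single character)

str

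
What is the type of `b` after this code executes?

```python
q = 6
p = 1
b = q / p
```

int / int always returns float in Python 3 (6 / 1 = 6)

float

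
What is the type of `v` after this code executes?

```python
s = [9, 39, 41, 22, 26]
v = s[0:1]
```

Slicing a list always returns a list

list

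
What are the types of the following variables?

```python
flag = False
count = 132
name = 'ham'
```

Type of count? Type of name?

count is int; name is str

int, str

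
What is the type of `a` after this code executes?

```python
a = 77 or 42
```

'or' returns the first truthy value (77, which is int)

int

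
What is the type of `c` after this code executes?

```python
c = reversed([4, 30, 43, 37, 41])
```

reversed() on a list returns a list_reverseiterator

list_reverseiterator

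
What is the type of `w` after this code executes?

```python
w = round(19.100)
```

round() with no ndigits arg returns int

int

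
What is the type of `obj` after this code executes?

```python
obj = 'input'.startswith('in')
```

str.startswith() returns bool

bool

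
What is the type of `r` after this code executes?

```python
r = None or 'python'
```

'or' with None returns the other value ('python', str)

str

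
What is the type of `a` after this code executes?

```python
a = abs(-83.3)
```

abs() of float returns float

float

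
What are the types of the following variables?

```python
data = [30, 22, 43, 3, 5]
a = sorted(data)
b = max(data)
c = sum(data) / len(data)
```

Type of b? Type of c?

max of ints returns int; int / int returns float

int, float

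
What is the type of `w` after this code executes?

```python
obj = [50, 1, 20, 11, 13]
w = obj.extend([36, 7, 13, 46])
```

list.extend() returns None

NoneType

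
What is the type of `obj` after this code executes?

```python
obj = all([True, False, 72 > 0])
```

all() returns bool

bool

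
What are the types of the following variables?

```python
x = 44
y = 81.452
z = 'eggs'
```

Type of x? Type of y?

x is int; y is float

int, float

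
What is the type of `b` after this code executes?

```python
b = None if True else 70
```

Ternary: condition is True, if branch (None) taken → NoneType

NoneType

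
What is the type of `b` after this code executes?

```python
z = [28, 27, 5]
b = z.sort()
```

list.sort() returns None (sorts in place)

NoneType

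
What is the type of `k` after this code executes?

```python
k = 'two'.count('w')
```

str.count() returns int

int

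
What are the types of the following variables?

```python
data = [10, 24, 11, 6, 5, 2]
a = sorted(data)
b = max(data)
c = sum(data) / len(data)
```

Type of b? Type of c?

max of ints returns int; int / int returns float

int, float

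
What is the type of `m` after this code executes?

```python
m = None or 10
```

'or' with None returns the other value (10, int)

int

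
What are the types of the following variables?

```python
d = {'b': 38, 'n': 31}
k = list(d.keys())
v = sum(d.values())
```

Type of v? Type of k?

sum of int values returns int; list(...) returns list

int, list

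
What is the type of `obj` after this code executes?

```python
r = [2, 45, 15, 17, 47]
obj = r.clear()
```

list.clear() returns None

NoneType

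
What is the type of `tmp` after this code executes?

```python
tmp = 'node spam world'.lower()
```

str.lower() returns str

str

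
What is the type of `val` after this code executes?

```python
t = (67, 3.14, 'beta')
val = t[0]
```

Index 0 of tuple is 67 which is int

int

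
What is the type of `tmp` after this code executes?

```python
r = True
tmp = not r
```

'not' always returns bool

bool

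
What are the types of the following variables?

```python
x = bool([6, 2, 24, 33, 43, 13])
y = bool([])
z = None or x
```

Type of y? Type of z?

bool() returns bool; None or <bool> returns the bool

bool, bool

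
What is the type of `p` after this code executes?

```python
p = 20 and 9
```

'and' returns the last value when all truthy (9, which is int)

int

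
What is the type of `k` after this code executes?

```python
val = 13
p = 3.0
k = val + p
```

int + float returns float (13 + 3.0 = 16.0)

float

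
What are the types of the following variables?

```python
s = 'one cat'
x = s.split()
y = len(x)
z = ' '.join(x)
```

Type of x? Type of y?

str.split() returns list; len() returns int

list, int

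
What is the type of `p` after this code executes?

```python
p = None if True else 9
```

Ternary: condition is True, if branch (None) taken → NoneType

NoneType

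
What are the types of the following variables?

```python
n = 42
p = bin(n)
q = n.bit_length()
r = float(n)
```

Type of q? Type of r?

int.bit_length() returns int; float() returns float

int, float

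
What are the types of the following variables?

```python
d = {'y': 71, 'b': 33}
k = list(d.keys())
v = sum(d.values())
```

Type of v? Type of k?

sum of int values returns int; list(...) returns list

int, list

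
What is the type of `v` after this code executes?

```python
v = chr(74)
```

chr() returns str (single character)

str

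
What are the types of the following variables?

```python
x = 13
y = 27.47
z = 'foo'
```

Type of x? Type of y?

x is int; y is float

int, float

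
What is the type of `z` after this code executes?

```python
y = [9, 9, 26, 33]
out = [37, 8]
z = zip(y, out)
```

zip() returns a zip iterator object

zip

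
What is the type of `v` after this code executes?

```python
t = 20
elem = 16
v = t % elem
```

int % int returns int (20 % 16 = 4)

int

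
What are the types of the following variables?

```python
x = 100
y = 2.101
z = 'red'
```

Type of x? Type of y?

x is int; y is float

int, float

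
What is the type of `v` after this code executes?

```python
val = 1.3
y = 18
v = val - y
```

float - int returns float (1.3 - 18 = -16.7)

float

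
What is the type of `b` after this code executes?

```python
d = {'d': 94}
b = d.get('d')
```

dict.get() returns the value (int) when key is found

int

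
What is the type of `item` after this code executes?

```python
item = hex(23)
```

hex() returns str representation

str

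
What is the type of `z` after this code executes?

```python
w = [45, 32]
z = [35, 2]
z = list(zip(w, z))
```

list(zip(...)) returns a list of tuples

list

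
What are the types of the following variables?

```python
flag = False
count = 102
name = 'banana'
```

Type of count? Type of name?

count is int; name is str

int, str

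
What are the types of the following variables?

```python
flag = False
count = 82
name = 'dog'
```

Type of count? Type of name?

count is int; name is str

int, str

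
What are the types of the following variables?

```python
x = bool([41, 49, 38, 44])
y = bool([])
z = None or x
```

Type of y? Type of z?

bool() returns bool; None or <bool> returns the bool

bool, bool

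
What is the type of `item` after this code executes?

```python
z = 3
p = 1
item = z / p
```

int / int always returns float in Python 3 (3 / 1 = 3)

float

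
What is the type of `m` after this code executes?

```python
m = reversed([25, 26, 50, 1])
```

reversed() on a list returns a list_reverseiterator

list_reverseiterator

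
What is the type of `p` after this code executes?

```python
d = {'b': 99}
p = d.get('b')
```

dict.get() returns the value (int) when key is found

int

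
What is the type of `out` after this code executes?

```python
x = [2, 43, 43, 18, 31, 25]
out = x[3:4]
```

Slicing a list always returns a list

list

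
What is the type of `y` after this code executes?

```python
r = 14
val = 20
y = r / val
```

int / int always returns float in Python 3 (14 / 20 = 0.7)

float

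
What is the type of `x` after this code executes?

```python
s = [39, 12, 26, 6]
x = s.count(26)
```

list.count() returns int

int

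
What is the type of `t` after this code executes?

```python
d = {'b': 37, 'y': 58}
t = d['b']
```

Accessing dict[str, int] with key 'b' returns int value 37

int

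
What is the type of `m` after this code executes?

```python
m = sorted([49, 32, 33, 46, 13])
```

sorted() always returns list

list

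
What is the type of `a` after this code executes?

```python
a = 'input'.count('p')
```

str.count() returns int

int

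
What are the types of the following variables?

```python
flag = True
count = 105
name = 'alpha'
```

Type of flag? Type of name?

flag is bool; name is str

bool, str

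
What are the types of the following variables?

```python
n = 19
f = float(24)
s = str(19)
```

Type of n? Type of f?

n is int; f is float

int, float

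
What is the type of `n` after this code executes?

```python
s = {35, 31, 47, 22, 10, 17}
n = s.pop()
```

Popping from a set of ints returns int

int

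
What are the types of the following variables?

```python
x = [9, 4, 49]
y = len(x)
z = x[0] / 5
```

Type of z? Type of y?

int / int returns float; len() returns int

float, int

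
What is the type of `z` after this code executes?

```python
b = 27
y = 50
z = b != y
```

Comparison operators return bool

bool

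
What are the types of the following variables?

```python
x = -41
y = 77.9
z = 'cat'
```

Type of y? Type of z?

y is float; z is str

float, str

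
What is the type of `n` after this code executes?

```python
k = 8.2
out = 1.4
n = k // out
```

float // float returns float (floor division preserves float type)

float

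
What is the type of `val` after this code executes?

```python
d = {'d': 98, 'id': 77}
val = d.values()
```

.values() returns a dict_values view object

dict_values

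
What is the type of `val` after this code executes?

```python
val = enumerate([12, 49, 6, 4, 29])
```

enumerate() returns an enumerate iterator object

enumerate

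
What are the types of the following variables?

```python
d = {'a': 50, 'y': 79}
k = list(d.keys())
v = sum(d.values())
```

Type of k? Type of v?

list(...) returns list; sum of int values returns int

list, int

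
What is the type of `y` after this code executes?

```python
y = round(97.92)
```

round() with no ndigits arg returns int

int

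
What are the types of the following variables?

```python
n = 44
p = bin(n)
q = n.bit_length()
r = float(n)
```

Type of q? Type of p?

int.bit_length() returns int; bin() returns str

int, str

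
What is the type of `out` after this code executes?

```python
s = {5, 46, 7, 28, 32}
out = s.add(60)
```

set.add() returns None (mutates in place)

NoneType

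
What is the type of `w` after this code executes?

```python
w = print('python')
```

print() returns None

NoneType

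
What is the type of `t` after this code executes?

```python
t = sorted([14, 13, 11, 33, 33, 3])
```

sorted() always returns list

list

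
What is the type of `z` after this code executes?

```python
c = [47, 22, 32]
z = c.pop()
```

list.pop() returns the popped element (int here)

int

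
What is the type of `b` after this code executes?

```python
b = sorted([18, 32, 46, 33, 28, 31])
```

sorted() always returns list

list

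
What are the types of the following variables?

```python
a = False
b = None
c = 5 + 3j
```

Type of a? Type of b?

a is bool; b is NoneType

bool, NoneType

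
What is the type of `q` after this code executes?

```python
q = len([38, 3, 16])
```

len() always returns int

int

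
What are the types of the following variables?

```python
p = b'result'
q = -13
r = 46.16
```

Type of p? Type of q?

p is bytes; q is int

bytes, int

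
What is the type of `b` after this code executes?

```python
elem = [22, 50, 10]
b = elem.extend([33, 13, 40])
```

list.extend() returns None

NoneType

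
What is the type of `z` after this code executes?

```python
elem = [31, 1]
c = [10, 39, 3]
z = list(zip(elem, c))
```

list(zip(...)) returns a list of tuples

list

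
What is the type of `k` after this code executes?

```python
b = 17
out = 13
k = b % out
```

int % int returns int (17 % 13 = 4)

int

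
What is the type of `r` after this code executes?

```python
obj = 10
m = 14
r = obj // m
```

int // int returns int (10 // 14 = 0)

int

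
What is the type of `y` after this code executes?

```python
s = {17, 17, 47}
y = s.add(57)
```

set.add() returns None (mutates in place)

NoneType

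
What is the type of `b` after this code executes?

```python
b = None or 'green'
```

'or' with None returns the other value ('green', str)

str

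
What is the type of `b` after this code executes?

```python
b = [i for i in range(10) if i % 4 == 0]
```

A list comprehension [...] produces a list

list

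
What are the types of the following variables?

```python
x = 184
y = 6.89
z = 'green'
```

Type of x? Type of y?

x is int; y is float

int, float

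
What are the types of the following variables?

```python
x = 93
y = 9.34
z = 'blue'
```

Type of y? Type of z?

y is float; z is str

float, str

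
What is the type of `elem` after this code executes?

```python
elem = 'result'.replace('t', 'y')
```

str.replace() returns str

str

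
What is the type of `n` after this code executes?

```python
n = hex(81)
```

hex() returns str representation

str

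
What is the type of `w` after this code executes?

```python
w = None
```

None has type NoneType

NoneType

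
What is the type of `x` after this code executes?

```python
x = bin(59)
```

bin() returns str representation

str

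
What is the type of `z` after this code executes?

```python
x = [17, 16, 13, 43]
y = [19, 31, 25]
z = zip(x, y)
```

zip() returns a zip iterator object

zip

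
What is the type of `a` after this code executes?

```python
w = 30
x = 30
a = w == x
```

Equality comparison returns bool

bool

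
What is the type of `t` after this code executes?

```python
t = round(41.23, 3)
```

round() with ndigits arg returns float

float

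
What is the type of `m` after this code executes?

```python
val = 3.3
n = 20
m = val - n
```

float - int returns float (3.3 - 20 = -16.7)

float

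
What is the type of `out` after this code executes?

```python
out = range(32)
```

range() returns a range object

range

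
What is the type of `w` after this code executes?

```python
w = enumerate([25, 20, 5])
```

enumerate() returns an enumerate iterator object

enumerate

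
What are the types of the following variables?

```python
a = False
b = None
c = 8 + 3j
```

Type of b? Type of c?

b is NoneType; c is complex

NoneType, complex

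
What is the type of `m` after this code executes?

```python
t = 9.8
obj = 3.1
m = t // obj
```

float // float returns float (floor division preserves float type)

float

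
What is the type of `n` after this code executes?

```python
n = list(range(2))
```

list(range(...)) returns list

list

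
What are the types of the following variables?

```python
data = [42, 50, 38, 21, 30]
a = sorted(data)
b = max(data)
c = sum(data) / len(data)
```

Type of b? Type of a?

max of ints returns int; sorted() returns list

int, list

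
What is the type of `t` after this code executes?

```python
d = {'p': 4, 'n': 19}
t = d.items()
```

dict.items() returns a dict_items view

dict_items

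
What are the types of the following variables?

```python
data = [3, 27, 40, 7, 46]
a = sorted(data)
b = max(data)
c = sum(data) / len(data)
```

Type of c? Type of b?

int / int returns float; max of ints returns int

float, int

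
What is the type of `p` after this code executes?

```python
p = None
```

None has type NoneType

NoneType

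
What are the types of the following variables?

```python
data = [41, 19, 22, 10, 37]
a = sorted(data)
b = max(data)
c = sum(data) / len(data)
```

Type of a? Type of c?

sorted() returns list; int / int returns float

list, float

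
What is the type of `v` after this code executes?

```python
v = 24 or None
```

'or' returns first truthy value (24, int)

int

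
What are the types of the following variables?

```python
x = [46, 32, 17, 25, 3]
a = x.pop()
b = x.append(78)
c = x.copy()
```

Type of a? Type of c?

list.pop() returns the element (int); list.copy() returns list

int, list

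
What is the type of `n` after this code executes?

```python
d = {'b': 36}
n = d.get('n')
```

dict.get() returns None when key 'n' is not found and no default given

NoneType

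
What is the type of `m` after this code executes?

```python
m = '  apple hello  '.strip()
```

str.strip() returns str

str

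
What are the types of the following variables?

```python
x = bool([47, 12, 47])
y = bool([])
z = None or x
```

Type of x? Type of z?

bool() returns bool; None or <bool> returns the bool

bool, bool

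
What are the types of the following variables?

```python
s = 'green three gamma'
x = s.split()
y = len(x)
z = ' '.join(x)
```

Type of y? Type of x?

len() returns int; str.split() returns list

int, list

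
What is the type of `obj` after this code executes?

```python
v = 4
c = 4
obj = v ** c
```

int ** positive int returns int (4 ** 4 = 256)

int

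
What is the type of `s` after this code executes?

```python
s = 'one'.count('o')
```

str.count() returns int

int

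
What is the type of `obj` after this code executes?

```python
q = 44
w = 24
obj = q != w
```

Comparison operators return bool

bool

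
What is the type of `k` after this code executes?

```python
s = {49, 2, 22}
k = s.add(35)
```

set.add() returns None (mutates in place)

NoneType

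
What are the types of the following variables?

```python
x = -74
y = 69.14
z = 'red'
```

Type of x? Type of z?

x is int; z is str

int, str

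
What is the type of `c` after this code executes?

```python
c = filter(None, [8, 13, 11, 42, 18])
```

filter() returns a filter iterator object

filter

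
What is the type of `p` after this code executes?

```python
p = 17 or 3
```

'or' returns the first truthy value (17, which is int)

int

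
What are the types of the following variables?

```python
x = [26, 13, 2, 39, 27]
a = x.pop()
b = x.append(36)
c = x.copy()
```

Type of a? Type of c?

list.pop() returns the element (int); list.copy() returns list

int, list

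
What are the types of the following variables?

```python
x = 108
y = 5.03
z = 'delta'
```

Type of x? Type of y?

x is int; y is float

int, float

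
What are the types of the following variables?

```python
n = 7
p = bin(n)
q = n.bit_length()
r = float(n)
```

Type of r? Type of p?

float() returns float; bin() returns str

float, str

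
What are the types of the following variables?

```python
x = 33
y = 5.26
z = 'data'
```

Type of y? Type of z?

y is float; z is str

float, str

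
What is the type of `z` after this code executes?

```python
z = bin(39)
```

bin() returns str representation

str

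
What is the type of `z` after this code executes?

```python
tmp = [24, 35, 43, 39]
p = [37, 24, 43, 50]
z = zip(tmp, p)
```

zip() returns a zip iterator object

zip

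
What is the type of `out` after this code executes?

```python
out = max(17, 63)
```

max() of ints returns int

int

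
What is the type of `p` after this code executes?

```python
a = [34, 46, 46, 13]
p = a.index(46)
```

list.index() returns int

int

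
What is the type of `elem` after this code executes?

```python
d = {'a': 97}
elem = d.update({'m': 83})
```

dict.update() returns None

NoneType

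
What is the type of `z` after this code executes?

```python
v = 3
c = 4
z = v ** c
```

int ** positive int returns int (3 ** 4 = 81)

int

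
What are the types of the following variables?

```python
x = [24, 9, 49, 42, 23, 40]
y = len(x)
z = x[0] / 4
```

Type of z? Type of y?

int / int returns float; len() returns int

float, int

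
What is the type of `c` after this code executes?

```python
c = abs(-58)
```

abs() of int returns int

int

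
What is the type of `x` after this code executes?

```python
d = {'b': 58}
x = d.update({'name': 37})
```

dict.update() returns None

NoneType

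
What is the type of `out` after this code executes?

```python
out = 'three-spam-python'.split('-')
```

str.split() returns list

list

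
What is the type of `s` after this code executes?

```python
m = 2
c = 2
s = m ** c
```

int ** positive int returns int (2 ** 2 = 4)

int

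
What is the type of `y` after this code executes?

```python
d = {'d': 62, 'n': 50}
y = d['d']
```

Accessing dict[str, int] with key 'd' returns int value 62

int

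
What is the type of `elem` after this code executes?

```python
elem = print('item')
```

print() returns None

NoneType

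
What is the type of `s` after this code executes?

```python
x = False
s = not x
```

'not' always returns bool

bool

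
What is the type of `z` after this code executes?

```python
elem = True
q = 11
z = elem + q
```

bool + int returns int (True is 1, so 1 + 11 = 12)

int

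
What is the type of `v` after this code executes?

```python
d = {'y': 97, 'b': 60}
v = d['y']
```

Accessing dict[str, int] with key 'y' returns int value 97

int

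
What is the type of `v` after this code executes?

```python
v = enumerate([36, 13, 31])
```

enumerate() returns an enumerate iterator object

enumerate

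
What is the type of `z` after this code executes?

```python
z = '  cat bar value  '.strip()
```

str.strip() returns str

str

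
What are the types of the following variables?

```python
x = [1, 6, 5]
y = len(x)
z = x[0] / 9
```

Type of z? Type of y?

int / int returns float; len() returns int

float, int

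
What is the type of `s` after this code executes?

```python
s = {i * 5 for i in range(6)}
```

A set comprehension {expr for x in iterable} produces a set

set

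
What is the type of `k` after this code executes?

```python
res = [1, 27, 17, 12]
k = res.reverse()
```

list.reverse() returns None

NoneType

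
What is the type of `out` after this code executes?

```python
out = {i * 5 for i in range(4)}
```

A set comprehension {expr for x in iterable} produces a set

set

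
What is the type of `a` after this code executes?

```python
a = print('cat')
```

print() returns None

NoneType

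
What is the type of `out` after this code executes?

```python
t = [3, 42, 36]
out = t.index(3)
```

list.index() returns int

int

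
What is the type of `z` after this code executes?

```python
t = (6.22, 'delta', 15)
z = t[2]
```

Index 2 of tuple is 15 which is int

int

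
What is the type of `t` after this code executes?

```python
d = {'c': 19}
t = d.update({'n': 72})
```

dict.update() returns None

NoneType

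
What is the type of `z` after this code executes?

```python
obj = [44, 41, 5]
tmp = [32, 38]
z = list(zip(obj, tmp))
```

list(zip(...)) returns a list of tuples

list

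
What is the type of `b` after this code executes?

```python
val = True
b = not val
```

'not' always returns bool

bool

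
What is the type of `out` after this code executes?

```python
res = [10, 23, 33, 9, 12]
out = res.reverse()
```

list.reverse() returns None

NoneType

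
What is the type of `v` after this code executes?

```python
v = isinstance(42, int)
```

isinstance() returns bool

bool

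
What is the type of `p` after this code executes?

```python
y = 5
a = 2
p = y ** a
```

int ** positive int returns int (5 ** 2 = 25)

int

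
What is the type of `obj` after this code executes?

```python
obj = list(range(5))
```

list(range(...)) returns list

list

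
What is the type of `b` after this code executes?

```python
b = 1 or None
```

'or' returns first truthy value (1, int)

int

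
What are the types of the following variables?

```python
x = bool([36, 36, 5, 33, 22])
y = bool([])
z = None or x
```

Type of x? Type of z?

bool() returns bool; None or <bool> returns the bool

bool, bool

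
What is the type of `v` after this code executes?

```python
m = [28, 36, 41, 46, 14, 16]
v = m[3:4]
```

Slicing a list always returns a list

list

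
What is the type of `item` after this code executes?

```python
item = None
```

None has type NoneType

NoneType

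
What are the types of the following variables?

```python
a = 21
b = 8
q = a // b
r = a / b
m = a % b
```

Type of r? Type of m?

int / int returns float; int % int returns int

float, int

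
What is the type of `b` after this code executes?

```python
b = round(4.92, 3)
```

round() with ndigits arg returns float

float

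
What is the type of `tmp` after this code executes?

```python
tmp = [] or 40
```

'or' returns first truthy value (40, which is int)

int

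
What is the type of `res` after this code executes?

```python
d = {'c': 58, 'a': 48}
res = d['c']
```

Accessing dict[str, int] with key 'c' returns int value 58

int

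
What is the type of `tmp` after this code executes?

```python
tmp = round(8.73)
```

round() with no ndigits arg returns int

int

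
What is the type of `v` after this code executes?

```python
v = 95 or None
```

'or' returns first truthy value (95, int)

int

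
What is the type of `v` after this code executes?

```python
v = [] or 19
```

'or' returns first truthy value (19, which is int)

int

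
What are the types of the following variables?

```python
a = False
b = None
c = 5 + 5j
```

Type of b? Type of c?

b is NoneType; c is complex

NoneType, complex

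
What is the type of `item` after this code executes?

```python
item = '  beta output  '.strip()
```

str.strip() returns str

str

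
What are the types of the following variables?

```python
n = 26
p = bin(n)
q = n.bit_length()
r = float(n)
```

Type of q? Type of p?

int.bit_length() returns int; bin() returns str

int, str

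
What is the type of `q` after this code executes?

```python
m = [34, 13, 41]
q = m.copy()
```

list.copy() returns list

list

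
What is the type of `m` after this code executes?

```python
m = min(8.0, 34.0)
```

min() of floats returns float

float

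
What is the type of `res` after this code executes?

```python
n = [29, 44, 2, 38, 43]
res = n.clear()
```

list.clear() returns None

NoneType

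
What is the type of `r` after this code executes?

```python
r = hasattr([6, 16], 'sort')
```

hasattr() returns bool

bool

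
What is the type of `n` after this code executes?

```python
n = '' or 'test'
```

'or' returns first truthy value ('test', which is str)

str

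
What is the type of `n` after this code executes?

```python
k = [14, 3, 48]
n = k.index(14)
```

list.index() returns int

int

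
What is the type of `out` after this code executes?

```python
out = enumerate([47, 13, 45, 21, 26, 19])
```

enumerate() returns an enumerate iterator object

enumerate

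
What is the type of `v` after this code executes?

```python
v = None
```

None has type NoneType

NoneType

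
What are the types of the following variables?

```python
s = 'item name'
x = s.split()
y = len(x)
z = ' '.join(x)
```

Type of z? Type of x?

str.join() returns str; str.split() returns list

str, list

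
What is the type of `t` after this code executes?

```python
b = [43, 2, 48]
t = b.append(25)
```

list.append() returns None (mutates in place)

NoneType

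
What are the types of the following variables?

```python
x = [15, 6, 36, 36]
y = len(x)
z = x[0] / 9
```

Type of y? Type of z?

len() returns int; int / int returns float

int, float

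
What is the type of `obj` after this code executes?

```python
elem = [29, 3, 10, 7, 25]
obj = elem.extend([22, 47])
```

list.extend() returns None

NoneType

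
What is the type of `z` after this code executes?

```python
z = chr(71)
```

chr() returns str (single character)

str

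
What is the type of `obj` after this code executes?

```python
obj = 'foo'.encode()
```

str.encode() returns bytes

bytes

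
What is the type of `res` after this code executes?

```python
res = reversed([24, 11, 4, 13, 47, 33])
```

reversed() on a list returns a list_reverseiterator

list_reverseiterator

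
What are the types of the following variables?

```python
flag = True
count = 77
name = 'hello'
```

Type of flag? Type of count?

flag is bool; count is int

bool, int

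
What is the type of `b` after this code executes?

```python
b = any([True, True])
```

any() returns bool

bool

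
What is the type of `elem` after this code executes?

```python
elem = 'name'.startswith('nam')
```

str.startswith() returns bool

bool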